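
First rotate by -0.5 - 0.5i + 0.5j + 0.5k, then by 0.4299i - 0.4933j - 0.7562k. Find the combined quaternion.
0.8397 - 0.0835i + 0.4098j + 0.3464k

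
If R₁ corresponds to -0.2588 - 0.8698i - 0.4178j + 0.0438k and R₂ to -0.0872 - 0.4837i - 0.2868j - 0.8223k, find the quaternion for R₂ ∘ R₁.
-0.482 - 0.1551i + 0.8471j + 0.1616k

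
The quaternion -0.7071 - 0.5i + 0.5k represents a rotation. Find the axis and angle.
axis = (-√2/2, 0, √2/2), θ = 3π/2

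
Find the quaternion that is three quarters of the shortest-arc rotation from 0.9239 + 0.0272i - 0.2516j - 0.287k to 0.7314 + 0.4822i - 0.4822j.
0.8106 + 0.3796i - 0.4393j - 0.0764k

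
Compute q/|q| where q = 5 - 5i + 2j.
0.6804 - 0.6804i + 0.2722j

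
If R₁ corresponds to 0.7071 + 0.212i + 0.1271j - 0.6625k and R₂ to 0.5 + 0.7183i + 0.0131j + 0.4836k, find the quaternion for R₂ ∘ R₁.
0.52 + 0.5438i + 0.6512j + 0.0992k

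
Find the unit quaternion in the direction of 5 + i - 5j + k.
0.6934 + 0.1387i - 0.6934j + 0.1387k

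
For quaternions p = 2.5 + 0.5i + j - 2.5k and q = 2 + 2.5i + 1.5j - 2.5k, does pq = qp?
No: pq = -4 + 8.5i + 0.75j - 13k ≠ -4 + 6i + 10.75j - 9.5k = qp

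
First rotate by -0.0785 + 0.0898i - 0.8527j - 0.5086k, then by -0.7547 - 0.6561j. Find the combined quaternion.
-0.5002 + 0.2659i + 0.695j + 0.4428k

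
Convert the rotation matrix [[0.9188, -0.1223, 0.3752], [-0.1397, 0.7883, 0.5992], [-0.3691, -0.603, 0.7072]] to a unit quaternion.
0.9239 - 0.3253i + 0.2014j - 0.0047k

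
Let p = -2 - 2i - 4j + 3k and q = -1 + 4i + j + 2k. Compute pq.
8 - 17i + 18j + 7k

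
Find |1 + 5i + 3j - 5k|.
√60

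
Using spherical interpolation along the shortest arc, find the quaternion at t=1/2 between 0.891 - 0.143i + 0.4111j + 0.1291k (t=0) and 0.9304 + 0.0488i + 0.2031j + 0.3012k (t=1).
0.9236 - 0.0478i + 0.3115j + 0.2182k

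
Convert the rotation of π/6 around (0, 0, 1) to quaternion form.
0.9659 + 0.2588k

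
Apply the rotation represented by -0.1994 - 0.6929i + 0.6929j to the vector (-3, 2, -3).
(-1.211, 3.789, 2.485)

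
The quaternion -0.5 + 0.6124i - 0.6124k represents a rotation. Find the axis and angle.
axis = (√2/2, 0, -√2/2), θ = 4π/3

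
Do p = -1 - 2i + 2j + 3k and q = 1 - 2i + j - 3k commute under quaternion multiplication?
No: pq = 2 - 9i - 11j + 8k ≠ 2 + 9i + 13j + 4k = qp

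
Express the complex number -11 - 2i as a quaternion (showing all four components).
-11 - 2i + 0j + 0k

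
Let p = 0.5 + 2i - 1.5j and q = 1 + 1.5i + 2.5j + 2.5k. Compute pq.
1.25 - i - 5.25j + 8.5k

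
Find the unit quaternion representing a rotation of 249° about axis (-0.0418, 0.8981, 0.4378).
-0.5664 - 0.0344i + 0.7401j + 0.3608k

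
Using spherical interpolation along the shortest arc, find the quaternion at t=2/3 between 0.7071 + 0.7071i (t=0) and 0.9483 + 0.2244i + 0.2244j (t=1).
0.902 + 0.4031i + 0.1546j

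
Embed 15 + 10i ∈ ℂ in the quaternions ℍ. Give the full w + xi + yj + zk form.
15 + 10i + 0j + 0k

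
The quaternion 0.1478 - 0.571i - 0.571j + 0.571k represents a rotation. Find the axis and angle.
axis = (-√3/3, -√3/3, √3/3), θ = 163°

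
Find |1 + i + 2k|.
√6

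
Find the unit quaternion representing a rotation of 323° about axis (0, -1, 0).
-0.9483 - 0.3173j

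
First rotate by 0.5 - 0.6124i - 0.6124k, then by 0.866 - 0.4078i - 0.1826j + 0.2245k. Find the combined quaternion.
0.3207 - 0.6224i - 0.4785j - 0.5299k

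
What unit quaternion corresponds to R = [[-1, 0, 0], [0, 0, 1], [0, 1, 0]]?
0.7071j + 0.7071k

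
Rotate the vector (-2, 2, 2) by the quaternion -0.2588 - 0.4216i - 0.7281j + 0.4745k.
(2.694, -2.167, -0.223)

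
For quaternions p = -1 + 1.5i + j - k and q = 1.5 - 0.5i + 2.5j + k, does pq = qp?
No: pq = -2.25 + 6.25i - 2j + 1.75k ≠ -2.25 - 0.75i - 6.75k = qp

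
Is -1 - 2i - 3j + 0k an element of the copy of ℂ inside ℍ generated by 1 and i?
No. The quaternion -1 - 2i - 3j has j-coefficient y = -3 and k-coefficient z = 0, not both zero, so it does not lie in the complex subalgebra spanned by 1 and i.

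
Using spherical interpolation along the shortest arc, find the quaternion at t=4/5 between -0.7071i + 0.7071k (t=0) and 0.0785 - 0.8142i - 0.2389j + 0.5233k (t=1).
0.0632 - 0.7996i - 0.1924j + 0.5653k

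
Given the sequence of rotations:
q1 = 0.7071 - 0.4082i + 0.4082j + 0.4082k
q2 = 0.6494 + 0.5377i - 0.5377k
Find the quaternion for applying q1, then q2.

q2 · q1 = 0.8982 + 0.3346i + 0.2651j + 0.1044k
0.8982 + 0.3346i + 0.2651j + 0.1044k


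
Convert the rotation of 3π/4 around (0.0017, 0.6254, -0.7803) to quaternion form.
0.3827 + 0.0016i + 0.5778j - 0.7209k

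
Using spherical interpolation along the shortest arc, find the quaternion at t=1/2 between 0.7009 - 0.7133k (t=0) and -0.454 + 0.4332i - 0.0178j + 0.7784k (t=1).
0.5966 - 0.2238i + 0.0092j - 0.7706k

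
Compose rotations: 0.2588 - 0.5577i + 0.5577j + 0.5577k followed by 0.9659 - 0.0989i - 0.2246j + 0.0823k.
0.2742 - 0.7354i + 0.4898j + 0.3796k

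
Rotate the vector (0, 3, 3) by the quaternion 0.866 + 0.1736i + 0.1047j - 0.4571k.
(2.552, 0.376, 3.368)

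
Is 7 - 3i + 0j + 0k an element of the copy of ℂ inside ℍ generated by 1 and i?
Yes. The quaternion 7 - 3i has j- and k-coefficients y = z = 0, so it lies in the complex subalgebra spanned by 1 and i.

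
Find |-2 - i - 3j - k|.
√15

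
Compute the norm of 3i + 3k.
√18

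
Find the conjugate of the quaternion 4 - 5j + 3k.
4 + 5j - 3k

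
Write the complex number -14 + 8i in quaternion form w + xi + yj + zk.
-14 + 8i + 0j + 0k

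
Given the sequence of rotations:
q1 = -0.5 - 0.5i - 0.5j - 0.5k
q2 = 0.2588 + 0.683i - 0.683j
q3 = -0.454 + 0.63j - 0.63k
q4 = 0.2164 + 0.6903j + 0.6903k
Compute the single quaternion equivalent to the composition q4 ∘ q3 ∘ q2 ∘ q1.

q2 · q1 = -0.1294 - 0.1294i + 0.5536j - 0.8124k
q3 · q2 · q1 = -0.8018 - 0.1043i - 0.2513j + 0.5319k
q4 · q3 · q2 · q1 = -0.3672 + 0.5181i - 0.6799j - 0.3664k
-0.3672 + 0.5181i - 0.6799j - 0.3664k


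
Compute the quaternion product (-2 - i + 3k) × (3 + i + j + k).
-8 - 8i + 2j + 6k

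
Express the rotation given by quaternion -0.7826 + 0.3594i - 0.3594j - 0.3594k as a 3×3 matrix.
[[0.4833, -0.8209, 0.3042], [0.3042, 0.4833, 0.8209], [-0.8209, -0.3042, 0.4833]]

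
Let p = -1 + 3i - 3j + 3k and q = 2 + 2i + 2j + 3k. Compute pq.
-11 - 11i - 11j + 15k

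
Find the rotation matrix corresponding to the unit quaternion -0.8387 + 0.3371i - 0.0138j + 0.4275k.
[[0.6341, 0.7078, 0.3114], [-0.7264, 0.4072, 0.5537], [0.2651, -0.5773, 0.7723]]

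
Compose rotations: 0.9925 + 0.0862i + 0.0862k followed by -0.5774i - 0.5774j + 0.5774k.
-0.6228i - 0.4735j + 0.6228k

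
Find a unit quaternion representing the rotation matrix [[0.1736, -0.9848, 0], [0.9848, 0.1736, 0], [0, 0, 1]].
0.766 + 0.6428k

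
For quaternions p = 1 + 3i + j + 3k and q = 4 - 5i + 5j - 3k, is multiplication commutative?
No: pq = 23 - 11i + 3j + 29k ≠ 23 + 25i + 15j - 11k = qp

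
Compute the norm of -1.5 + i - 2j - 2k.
3.354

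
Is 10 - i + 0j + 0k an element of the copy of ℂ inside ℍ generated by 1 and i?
Yes. The quaternion 10 - i has j- and k-coefficients y = z = 0, so it lies in the complex subalgebra spanned by 1 and i.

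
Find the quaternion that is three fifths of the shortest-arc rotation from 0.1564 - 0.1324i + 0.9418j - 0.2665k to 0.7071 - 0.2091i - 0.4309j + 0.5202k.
-0.4173 + 0.0815i + 0.7592j - 0.4928k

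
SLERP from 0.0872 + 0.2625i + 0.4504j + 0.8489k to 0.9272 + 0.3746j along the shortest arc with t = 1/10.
0.2094 + 0.2513i + 0.4821j + 0.8128k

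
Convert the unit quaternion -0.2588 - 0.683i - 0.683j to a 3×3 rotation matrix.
[[0.067, 0.933, 0.3535], [0.933, 0.067, -0.3535], [-0.3535, 0.3535, -0.866]]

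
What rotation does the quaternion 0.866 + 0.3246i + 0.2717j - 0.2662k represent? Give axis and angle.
axis = (0.6491, 0.5433, -0.5323), θ = π/3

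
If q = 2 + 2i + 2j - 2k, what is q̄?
2 - 2i - 2j + 2k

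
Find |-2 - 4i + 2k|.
√24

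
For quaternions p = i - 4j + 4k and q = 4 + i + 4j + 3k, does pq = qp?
No: pq = 3 - 24i - 15j + 24k ≠ 3 + 32i - 17j + 8k = qp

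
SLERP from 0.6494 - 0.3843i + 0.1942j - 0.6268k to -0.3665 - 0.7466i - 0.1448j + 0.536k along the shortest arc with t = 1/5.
0.6714 - 0.1461i + 0.21j - 0.6956k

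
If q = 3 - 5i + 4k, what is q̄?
3 + 5i - 4k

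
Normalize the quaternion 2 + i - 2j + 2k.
0.5547 + 0.2774i - 0.5547j + 0.5547k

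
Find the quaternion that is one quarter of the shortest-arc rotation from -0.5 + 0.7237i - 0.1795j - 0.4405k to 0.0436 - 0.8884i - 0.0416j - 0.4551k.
-0.4251 + 0.8664i - 0.1352j - 0.2243k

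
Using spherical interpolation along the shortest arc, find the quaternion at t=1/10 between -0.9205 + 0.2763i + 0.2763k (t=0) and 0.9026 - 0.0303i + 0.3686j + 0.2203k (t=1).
-0.9385 + 0.2557i - 0.0398j + 0.2286k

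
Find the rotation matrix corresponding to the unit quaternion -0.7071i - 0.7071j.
[[0, 1, 0], [1, 0, 0], [0, 0, -1]]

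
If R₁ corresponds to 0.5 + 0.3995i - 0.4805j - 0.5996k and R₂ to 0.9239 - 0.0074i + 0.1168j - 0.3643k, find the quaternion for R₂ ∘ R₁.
0.3026 + 0.1203i - 0.5355j - 0.7792k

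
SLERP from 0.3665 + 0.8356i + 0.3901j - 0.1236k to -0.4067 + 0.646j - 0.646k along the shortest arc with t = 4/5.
-0.2684 + 0.2328i + 0.6971j - 0.6228k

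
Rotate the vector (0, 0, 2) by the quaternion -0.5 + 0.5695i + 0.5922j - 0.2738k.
(-1.808, 0.49, -0.7)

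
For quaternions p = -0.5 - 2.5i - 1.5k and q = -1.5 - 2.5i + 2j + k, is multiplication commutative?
No: pq = -4 + 8i + 5.25j - 3.25k ≠ -4 + 2i - 7.25j + 6.75k = qp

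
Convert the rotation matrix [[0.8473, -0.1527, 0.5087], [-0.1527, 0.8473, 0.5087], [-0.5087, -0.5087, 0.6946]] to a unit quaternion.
0.9205 - 0.2763i + 0.2763j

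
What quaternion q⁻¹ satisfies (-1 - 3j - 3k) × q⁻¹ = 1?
-0.0526 + 0.1579j + 0.1579k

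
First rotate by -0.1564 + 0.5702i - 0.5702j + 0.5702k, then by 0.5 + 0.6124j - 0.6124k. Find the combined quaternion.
0.6202 + 0.2851i - 0.7301j + 0.0317k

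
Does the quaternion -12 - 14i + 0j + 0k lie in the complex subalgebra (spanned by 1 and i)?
Yes. The quaternion -12 - 14i has j- and k-coefficients y = z = 0, so it lies in the complex subalgebra spanned by 1 and i.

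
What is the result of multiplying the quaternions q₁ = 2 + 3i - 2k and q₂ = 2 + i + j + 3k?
7 + 10i - 9j + 5k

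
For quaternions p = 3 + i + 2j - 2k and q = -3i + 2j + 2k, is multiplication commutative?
No: pq = 3 - i + 10j + 14k ≠ 3 - 17i + 2j - 2k = qp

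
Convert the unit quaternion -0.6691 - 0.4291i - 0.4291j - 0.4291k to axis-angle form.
axis = (-√3/3, -√3/3, -√3/3), θ = 264°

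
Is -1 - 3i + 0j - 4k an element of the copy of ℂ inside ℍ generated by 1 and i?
No. The quaternion -1 - 3i - 4k has j-coefficient y = 0 and k-coefficient z = -4, not both zero, so it does not lie in the complex subalgebra spanned by 1 and i.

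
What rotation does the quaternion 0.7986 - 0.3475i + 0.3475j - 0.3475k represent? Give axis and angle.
axis = (-√3/3, √3/3, -√3/3), θ = 74°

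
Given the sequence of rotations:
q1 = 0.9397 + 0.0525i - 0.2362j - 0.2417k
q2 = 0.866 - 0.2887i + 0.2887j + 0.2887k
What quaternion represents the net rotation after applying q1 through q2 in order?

q2 · q1 = 0.9669 - 0.2274i + 0.0121j + 0.115k
0.9669 - 0.2274i + 0.0121j + 0.115k


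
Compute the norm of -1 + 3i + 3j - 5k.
√44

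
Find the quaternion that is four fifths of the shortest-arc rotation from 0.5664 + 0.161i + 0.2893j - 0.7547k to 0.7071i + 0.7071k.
0.1408 - 0.5751i + 0.0719j - 0.8027k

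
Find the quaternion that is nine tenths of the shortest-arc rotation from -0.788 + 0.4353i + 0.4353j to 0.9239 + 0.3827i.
-0.9512 - 0.3044i + 0.0512j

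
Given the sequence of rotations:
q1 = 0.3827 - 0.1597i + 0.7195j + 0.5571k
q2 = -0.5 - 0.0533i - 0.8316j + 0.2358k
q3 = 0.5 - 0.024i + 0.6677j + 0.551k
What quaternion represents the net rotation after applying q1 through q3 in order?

q2 · q1 = 0.2671 - 0.5735i - 0.686j - 0.3595k
q3 · q2 · q1 = 0.7759 - 0.1552i - 0.4893j + 0.3668k
0.7759 - 0.1552i - 0.4893j + 0.3668k


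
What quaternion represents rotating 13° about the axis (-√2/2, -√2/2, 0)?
0.9936 - 0.08i - 0.08j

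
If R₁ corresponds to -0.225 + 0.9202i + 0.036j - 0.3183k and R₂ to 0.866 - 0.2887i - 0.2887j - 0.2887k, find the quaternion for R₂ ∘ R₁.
-0.0107 + 0.9641i - 0.2614j + 0.0446k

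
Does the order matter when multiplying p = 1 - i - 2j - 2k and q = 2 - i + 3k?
Yes: pq = 7 - 9i + j - 3k ≠ 7 + 3i - 9j + k = qp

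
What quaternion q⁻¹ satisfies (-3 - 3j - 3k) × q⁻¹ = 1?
-0.1111 + 0.1111j + 0.1111k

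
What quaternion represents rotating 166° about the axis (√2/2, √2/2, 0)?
0.1219 + 0.7018i + 0.7018j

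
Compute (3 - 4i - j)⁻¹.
0.1154 + 0.1538i + 0.0385j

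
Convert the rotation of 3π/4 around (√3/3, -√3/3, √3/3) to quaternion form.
0.3827 + 0.5334i - 0.5334j + 0.5334k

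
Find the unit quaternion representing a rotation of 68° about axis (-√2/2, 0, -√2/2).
0.829 - 0.3954i - 0.3954k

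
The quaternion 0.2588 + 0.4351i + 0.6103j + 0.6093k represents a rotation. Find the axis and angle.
axis = (0.4504, 0.6318, 0.6308), θ = 5π/6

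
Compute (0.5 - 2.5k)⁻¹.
0.0769 + 0.3846k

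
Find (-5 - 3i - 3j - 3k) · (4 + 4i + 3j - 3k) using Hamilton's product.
-8 - 14i - 48j + 6k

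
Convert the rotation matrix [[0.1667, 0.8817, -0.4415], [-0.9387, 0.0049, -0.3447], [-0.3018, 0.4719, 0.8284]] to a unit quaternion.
0.7071 + 0.2887i - 0.0494j - 0.6436k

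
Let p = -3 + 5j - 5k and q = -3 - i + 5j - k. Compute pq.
-21 + 23i - 25j + 23k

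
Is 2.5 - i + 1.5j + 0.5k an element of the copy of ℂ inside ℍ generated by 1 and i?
No. The quaternion 2.5 - i + 1.5j + 0.5k has j-coefficient y = 1.5 and k-coefficient z = 0.5, not both zero, so it does not lie in the complex subalgebra spanned by 1 and i.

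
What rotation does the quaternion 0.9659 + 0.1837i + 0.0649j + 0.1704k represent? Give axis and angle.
axis = (0.7097, 0.2507, 0.6583), θ = π/6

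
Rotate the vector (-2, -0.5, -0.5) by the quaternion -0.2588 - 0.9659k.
(1.982, -0.567, -0.5)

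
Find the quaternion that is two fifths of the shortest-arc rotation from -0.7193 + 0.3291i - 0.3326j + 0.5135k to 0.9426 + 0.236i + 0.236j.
-0.8809 + 0.1087i - 0.3192j + 0.3321k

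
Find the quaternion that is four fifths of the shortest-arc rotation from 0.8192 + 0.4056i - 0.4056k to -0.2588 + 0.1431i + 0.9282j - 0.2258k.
0.4862 - 0.0132i - 0.869j + 0.0907k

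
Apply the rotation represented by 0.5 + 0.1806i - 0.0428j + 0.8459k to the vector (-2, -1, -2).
(1.205, -0.659, -2.667)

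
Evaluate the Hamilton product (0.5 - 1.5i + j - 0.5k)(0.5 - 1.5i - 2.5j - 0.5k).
0.25 - 3.25i - 0.75j + 4.75k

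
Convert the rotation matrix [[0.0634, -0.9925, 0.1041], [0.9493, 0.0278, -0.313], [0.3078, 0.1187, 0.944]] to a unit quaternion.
0.7133 + 0.1513i - 0.0714j + 0.6806k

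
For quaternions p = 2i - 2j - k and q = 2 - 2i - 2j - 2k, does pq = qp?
No: pq = -2 + 6i + 2j - 10k ≠ -2 + 2i - 10j + 6k = qp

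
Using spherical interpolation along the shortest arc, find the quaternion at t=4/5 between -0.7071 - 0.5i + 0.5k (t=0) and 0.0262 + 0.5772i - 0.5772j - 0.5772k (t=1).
-0.1854 - 0.6032i + 0.4878j + 0.6032k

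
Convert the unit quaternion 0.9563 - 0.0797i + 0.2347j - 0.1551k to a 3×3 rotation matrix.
[[0.8417, 0.2592, 0.4736], [-0.3341, 0.9392, 0.0796], [-0.4242, -0.2252, 0.8771]]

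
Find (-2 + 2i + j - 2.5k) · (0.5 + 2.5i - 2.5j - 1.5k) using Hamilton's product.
-7.25 - 11.75i + 2.25j - 5.75k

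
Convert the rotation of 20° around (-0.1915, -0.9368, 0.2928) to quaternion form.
0.9848 - 0.0333i - 0.1627j + 0.0508k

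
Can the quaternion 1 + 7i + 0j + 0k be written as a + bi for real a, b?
Yes. The quaternion 1 + 7i has j- and k-coefficients y = z = 0, so it lies in the complex subalgebra spanned by 1 and i.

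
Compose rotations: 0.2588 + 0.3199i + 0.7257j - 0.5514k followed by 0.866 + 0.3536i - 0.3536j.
0.3676 + 0.5635i + 0.7319j - 0.1078k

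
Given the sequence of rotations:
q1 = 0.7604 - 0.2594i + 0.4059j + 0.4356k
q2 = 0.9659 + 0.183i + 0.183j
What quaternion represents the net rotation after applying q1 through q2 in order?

q2 · q1 = 0.7077 - 0.0317i + 0.4515j + 0.5425k
0.7077 - 0.0317i + 0.4515j + 0.5425k


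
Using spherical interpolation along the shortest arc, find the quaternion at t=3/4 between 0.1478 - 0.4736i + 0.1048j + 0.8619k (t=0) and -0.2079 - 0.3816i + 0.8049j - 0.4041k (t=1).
0.2388 + 0.1712i - 0.6817j + 0.6701k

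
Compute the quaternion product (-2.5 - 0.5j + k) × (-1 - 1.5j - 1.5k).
3.25 + 2.25i + 4.25j + 2.75k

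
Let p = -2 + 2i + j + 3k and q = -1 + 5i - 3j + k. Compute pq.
-8 - 2i + 18j - 16k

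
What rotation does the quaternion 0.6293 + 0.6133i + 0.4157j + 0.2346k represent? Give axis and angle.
axis = (0.7892, 0.5349, 0.3019), θ = 102°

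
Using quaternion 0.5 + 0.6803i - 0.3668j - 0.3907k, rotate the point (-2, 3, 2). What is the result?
(-2.973, 0.299, 2.841)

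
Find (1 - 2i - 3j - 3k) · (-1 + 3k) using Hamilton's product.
8 - 7i + 9j + 6k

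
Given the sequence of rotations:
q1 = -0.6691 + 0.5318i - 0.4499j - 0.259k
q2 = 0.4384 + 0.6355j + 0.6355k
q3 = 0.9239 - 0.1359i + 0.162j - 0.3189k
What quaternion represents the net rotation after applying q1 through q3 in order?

q2 · q1 = 0.1572 + 0.3545i - 0.2845j - 0.8767k
q3 · q2 · q1 = -0.0401 + 0.0734i - 0.4696j - 0.8789k
-0.0401 + 0.0734i - 0.4696j - 0.8789k


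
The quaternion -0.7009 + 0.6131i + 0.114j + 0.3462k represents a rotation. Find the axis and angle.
axis = (0.8596, 0.1598, 0.4854), θ = 269°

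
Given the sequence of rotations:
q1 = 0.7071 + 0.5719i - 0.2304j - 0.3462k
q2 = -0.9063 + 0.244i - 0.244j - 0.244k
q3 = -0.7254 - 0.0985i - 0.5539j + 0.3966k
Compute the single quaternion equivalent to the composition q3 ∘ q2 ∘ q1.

q2 · q1 = -0.9211 - 0.3175i - 0.0188j + 0.2246k
q3 · q2 · q1 = 0.5374 + 0.2041i + 0.42j - 0.7022k
0.5374 + 0.2041i + 0.42j - 0.7022k


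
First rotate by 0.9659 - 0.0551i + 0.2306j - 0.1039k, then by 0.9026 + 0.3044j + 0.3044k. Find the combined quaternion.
0.8333 - 0.1516i + 0.4854j + 0.217k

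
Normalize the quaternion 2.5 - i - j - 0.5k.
0.8575 - 0.343i - 0.343j - 0.1715k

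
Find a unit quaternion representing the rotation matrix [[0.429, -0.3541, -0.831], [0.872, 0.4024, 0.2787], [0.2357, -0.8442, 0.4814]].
0.7604 - 0.3692i - 0.3507j + 0.4031k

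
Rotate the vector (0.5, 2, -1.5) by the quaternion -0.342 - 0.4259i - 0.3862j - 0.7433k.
(-1.907, -0.941, 1.407)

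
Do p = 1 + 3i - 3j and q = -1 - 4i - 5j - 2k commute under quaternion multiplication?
No: pq = -4 - i + 4j - 29k ≠ -4 - 13i - 8j + 25k = qp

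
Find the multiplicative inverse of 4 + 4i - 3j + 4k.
0.0702 - 0.0702i + 0.0526j - 0.0702k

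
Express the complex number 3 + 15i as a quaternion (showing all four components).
3 + 15i + 0j + 0k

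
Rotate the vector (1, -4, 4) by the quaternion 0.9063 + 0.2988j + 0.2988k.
(4.976, -2.03, 2.03)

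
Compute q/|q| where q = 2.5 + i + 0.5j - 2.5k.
0.6742 + 0.2697i + 0.1348j - 0.6742k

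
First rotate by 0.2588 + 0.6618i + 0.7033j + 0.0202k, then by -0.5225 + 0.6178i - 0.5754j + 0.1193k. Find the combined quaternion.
-0.1418 - 0.2814i - 0.4499j + 0.8356k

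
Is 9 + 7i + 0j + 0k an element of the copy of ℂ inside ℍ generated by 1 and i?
Yes. The quaternion 9 + 7i has j- and k-coefficients y = z = 0, so it lies in the complex subalgebra spanned by 1 and i.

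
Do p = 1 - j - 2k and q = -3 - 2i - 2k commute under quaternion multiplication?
No: pq = -7 + 7j + 2k ≠ -7 - 4i - j + 6k = qp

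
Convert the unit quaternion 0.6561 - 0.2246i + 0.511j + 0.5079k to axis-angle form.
axis = (-0.2976, 0.6771, 0.673), θ = 98°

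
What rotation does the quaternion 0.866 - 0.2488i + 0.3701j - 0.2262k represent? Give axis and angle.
axis = (-0.4976, 0.7401, -0.4524), θ = π/3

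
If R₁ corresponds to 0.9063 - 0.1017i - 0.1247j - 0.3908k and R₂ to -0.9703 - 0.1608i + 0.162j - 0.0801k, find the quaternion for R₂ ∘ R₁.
-0.9068 - 0.1204i + 0.2131j + 0.3431k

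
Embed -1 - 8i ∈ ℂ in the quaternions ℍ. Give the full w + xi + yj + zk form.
-1 - 8i + 0j + 0k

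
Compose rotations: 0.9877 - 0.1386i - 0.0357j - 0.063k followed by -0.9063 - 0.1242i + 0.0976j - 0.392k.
-0.9336 - 0.0172i + 0.1753j - 0.3121k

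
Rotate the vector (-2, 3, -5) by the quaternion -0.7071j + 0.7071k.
(2, 5, -3)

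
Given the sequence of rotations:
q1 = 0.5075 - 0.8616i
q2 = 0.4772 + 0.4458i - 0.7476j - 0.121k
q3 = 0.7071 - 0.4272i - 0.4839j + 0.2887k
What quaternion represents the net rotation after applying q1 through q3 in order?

q2 · q1 = 0.6263 - 0.1849i - 0.2752j - 0.7055k
q3 · q2 · q1 = 0.4344 + 0.0225i - 0.8524j - 0.29k
0.4344 + 0.0225i - 0.8524j - 0.29k


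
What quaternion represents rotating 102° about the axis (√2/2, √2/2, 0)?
0.6293 + 0.5495i + 0.5495j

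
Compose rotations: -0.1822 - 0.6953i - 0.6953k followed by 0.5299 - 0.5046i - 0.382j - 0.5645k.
-0.8399 - 0.0109i + 0.1112j - 0.5312k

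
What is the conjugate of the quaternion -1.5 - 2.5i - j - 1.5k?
-1.5 + 2.5i + j + 1.5k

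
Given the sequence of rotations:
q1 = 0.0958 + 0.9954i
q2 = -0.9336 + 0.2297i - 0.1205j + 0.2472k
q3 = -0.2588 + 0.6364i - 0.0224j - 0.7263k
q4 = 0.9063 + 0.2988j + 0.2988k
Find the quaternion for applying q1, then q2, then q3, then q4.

q2 · q1 = -0.3181 - 0.9073i + 0.2345j + 0.1436k
q3 · q2 · q1 = 0.7693 + 0.1995i + 0.514j + 0.3228k
q4 · q3 · q2 · q1 = 0.4472 + 0.1237i + 0.7553j + 0.4628k
0.4472 + 0.1237i + 0.7553j + 0.4628k


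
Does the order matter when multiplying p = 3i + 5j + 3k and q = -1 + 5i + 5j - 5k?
Yes: pq = -25 - 43i + 25j - 13k ≠ -25 + 37i - 35j + 7k = qp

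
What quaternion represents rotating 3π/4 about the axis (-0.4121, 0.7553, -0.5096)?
0.3827 - 0.3807i + 0.6978j - 0.4708k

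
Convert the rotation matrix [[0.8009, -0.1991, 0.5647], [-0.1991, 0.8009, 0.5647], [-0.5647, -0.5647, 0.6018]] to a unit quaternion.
0.8949 - 0.3155i + 0.3155j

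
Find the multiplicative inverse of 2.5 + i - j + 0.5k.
0.2941 - 0.1176i + 0.1176j - 0.0588k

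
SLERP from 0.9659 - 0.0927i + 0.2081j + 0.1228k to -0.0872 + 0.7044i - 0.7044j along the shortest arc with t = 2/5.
0.7426 - 0.4258i + 0.5092j + 0.0888k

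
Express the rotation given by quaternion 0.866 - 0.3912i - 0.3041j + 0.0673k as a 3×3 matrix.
[[0.806, 0.1214, -0.5794], [0.3545, 0.6849, 0.6366], [0.474, -0.7185, 0.509]]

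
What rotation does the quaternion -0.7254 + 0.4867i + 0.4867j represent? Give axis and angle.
axis = (√2/2, √2/2, 0), θ = 273°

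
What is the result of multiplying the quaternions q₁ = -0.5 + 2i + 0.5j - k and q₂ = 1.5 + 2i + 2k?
-2.75 + 3i - 5.25j - 3.5k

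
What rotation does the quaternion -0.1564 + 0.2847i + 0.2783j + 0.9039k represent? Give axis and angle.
axis = (0.2882, 0.2818, 0.9152), θ = 198°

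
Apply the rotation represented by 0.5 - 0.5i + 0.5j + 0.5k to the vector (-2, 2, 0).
(-2, 0, 2)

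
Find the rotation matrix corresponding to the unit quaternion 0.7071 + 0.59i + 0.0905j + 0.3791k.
[[0.6962, -0.4293, 0.5753], [0.6429, 0.0164, -0.7658], [0.3194, 0.903, 0.2874]]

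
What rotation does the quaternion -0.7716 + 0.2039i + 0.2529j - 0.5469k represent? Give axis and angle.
axis = (0.3205, 0.3976, -0.8598), θ = 281°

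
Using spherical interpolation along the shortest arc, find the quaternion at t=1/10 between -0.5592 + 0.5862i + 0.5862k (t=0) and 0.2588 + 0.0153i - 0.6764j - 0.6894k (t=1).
-0.5513 + 0.5439i + 0.0803j + 0.6275k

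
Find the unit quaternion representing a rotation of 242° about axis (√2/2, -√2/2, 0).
-0.515 + 0.6061i - 0.6061j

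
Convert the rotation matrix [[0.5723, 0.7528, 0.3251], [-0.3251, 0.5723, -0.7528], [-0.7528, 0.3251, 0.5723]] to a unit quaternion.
0.8242 + 0.327i + 0.327j - 0.327k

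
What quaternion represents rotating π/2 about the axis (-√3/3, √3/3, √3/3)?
0.7071 - 0.4082i + 0.4082j + 0.4082k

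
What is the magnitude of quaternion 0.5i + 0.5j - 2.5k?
2.598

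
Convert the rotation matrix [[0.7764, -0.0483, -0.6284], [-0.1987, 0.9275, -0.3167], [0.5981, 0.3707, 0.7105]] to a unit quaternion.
0.9239 + 0.186i - 0.3319j - 0.0407k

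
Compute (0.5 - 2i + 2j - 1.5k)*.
0.5 + 2i - 2j + 1.5k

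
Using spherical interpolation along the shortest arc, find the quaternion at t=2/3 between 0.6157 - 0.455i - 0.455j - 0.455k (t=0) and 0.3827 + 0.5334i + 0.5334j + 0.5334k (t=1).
-0.0407 - 0.5769i - 0.5769j - 0.5769k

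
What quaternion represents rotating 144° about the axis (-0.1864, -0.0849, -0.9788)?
0.309 - 0.1773i - 0.0807j - 0.9309k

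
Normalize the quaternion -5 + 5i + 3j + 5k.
-0.5455 + 0.5455i + 0.3273j + 0.5455k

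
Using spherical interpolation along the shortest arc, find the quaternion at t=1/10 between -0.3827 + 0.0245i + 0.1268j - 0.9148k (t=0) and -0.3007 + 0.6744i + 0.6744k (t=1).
-0.3214 - 0.059i + 0.1186j - 0.9376k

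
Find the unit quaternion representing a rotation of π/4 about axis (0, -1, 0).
0.9239 - 0.3827j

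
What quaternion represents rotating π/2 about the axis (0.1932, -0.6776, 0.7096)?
0.7071 + 0.1366i - 0.4791j + 0.5018k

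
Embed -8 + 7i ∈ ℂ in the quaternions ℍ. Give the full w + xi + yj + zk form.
-8 + 7i + 0j + 0k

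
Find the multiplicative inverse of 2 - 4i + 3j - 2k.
0.0606 + 0.1212i - 0.0909j + 0.0606k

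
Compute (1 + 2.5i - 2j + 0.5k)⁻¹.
0.087 - 0.2174i + 0.1739j - 0.0435k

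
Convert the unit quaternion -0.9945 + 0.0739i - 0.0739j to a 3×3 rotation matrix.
[[0.9891, -0.0109, 0.147], [-0.0109, 0.9891, 0.147], [-0.147, -0.147, 0.9782]]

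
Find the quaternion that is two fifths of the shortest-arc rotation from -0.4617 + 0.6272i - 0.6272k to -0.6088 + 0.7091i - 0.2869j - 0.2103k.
-0.5397 + 0.684i - 0.1196j - 0.476k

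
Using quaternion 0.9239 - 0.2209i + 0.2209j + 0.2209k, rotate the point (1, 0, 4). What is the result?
(2.047, 2.334, 2.713)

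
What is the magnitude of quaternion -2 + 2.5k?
3.202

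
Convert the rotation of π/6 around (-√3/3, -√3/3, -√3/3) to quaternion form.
0.9659 - 0.1494i - 0.1494j - 0.1494k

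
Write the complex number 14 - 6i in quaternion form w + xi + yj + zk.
14 - 6i + 0j + 0k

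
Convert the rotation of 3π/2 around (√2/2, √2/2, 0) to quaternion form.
-0.7071 + 0.5i + 0.5j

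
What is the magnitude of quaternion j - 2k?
√5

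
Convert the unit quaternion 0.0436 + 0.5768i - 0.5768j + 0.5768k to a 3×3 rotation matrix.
[[-0.3308, -0.7157, 0.6151], [-0.6151, -0.3308, -0.7157], [0.7157, -0.6151, -0.3308]]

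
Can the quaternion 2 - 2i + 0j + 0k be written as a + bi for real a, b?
Yes. The quaternion 2 - 2i has j- and k-coefficients y = z = 0, so it lies in the complex subalgebra spanned by 1 and i.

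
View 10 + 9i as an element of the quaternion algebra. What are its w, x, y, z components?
10 + 9i + 0j + 0k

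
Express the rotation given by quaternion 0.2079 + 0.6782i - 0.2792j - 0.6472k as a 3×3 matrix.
[[0.0064, -0.1096, -0.994], [-0.6478, -0.7576, 0.0794], [-0.7618, 0.6434, -0.0758]]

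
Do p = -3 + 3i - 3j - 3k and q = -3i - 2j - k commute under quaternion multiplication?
No: pq = 6i + 18j - 12k ≠ 12i - 6j + 18k = qp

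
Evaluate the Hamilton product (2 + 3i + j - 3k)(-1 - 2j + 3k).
9 - 6i - 14j + 3k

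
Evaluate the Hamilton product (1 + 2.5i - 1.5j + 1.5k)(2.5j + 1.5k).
1.5 - 6i - 1.25j + 7.75k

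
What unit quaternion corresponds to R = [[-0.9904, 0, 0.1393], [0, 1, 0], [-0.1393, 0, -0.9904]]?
0.0698 + 0.9976j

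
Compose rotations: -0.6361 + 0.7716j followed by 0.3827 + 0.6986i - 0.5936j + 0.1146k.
0.2146 - 0.5328i + 0.6729j + 0.4661k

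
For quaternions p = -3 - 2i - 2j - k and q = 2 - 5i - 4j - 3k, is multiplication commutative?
No: pq = -27 + 13i + 7j + 5k ≠ -27 + 9i + 9j + 9k = qp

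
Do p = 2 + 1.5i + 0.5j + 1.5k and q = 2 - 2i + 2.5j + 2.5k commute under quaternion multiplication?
No: pq = 2 - 3.5i - 0.75j + 12.75k ≠ 2 + 1.5i + 12.75j + 3.25k = qp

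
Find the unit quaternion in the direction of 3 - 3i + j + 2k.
0.6255 - 0.6255i + 0.2085j + 0.417k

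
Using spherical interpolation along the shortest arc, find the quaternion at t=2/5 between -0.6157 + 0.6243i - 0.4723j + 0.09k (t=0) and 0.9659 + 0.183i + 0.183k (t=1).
-0.8821 + 0.3411i - 0.3239j - 0.0254k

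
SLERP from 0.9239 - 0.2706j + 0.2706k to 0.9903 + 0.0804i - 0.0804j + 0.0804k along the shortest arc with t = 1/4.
0.948 + 0.0204i - 0.2246j + 0.2246k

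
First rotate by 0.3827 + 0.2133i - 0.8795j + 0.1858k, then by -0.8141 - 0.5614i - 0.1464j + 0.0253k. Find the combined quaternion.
-0.3253 - 0.3934i + 0.7697j + 0.3834k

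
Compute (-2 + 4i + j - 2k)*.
-2 - 4i - j + 2k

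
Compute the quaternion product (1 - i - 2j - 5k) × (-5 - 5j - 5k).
-40 - 10i + 25k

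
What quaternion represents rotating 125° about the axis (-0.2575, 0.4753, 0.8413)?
0.4617 - 0.2284i + 0.4216j + 0.7462k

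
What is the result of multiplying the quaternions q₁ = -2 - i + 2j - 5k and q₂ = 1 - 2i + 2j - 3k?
-23 + 7i + 5j + 3k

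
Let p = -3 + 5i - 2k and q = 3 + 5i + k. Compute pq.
-32 - 15j - 9k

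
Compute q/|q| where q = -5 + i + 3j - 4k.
-0.7001 + 0.14i + 0.4201j - 0.5601k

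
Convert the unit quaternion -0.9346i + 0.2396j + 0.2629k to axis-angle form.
axis = (-0.9346, 0.2396, 0.2629), θ = π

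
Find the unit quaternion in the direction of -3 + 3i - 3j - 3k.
-0.5 + 0.5i - 0.5j - 0.5k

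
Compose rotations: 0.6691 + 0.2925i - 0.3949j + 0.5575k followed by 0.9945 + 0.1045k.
0.6072 + 0.3322i - 0.3622j + 0.6244k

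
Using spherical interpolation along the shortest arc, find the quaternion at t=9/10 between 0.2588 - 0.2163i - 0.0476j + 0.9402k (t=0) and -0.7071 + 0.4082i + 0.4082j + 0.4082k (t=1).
-0.6514 + 0.3662i + 0.3911j + 0.5372k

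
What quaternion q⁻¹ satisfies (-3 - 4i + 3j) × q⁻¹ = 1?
-0.0882 + 0.1176i - 0.0882j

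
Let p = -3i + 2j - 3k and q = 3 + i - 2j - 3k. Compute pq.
-2 - 21i - 6j - 5k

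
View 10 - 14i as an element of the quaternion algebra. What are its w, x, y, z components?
10 - 14i + 0j + 0k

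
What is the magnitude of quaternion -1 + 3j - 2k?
√14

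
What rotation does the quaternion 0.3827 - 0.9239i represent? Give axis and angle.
axis = (-1, 0, 0), θ = 3π/4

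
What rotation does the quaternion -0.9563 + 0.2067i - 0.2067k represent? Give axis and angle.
axis = (√2/2, 0, -√2/2), θ = 326°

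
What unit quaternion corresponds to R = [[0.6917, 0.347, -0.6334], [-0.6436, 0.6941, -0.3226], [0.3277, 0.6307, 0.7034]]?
0.8788 + 0.2712i - 0.2734j - 0.2818k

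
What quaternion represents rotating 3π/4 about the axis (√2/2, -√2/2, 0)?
0.3827 + 0.6533i - 0.6533j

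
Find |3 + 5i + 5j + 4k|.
√75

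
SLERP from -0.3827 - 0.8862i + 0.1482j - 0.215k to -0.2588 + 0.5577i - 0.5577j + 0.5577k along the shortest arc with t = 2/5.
-0.1354 - 0.8383i + 0.3508j - 0.3949k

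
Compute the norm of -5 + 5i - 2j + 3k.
√63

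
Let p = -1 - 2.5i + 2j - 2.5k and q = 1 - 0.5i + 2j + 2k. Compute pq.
-1.25 + 7i + 6.25j - 8.5k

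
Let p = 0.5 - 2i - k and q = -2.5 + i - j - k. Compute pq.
-0.25 + 4.5i - 3.5j + 4k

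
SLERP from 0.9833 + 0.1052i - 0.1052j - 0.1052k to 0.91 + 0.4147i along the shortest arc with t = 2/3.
0.9476 + 0.3154i - 0.0357j - 0.0357k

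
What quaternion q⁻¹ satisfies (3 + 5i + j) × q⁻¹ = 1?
0.0857 - 0.1429i - 0.0286j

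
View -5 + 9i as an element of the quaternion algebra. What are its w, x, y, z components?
-5 + 9i + 0j + 0k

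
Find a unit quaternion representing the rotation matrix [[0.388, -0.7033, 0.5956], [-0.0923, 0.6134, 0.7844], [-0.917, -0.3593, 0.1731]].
0.7373 - 0.3878i + 0.5129j + 0.2072k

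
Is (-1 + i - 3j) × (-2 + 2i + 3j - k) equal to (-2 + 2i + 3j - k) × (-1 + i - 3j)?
No: pq = 9 - i + 4j + 10k ≠ 9 - 7i + 2j - 8k = qp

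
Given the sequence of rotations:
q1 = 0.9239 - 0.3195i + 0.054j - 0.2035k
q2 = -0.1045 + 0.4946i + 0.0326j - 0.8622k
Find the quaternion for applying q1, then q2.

q2 · q1 = -0.1157 + 0.5303i + 0.4006j - 0.7382k
-0.1157 + 0.5303i + 0.4006j - 0.7382k


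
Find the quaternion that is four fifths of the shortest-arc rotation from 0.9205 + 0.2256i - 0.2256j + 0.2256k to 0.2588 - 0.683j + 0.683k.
0.4372 + 0.0531i - 0.6348j + 0.6348k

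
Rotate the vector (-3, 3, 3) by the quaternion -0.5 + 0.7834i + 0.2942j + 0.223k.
(0.035, 1.049, -5.089)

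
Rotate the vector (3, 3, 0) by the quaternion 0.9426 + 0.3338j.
(2.331, 3, -1.888)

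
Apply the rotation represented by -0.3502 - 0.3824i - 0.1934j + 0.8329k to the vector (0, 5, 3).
(2.152, -5.17, 1.627)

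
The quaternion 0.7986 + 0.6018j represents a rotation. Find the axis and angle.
axis = (0, 1, 0), θ = 74°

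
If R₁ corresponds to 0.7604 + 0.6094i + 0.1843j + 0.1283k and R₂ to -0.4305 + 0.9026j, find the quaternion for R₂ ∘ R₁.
-0.4937 - 0.1465i + 0.607j - 0.6053k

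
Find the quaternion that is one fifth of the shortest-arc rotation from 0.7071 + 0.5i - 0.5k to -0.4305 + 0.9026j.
0.7411 + 0.4443i - 0.2365j - 0.4443k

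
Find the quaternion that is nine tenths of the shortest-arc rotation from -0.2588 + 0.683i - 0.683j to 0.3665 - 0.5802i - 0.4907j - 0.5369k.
-0.3916 + 0.659i + 0.3774j + 0.5196k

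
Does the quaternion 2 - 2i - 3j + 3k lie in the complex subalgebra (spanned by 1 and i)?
No. The quaternion 2 - 2i - 3j + 3k has j-coefficient y = -3 and k-coefficient z = 3, not both zero, so it does not lie in the complex subalgebra spanned by 1 and i.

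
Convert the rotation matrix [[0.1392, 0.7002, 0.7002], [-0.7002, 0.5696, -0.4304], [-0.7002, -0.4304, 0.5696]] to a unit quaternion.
0.7547 + 0.4639j - 0.4639k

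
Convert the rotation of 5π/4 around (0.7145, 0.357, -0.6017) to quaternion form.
-0.3827 + 0.6601i + 0.3298j - 0.5559k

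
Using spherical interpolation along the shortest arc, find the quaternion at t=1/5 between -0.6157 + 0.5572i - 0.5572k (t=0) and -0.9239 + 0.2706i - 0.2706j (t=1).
-0.7143 + 0.5219i - 0.0596j - 0.4623k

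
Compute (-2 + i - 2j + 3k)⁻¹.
-0.1111 - 0.0556i + 0.1111j - 0.1667k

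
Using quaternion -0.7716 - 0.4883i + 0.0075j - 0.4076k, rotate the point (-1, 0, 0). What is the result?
(-0.668, -0.622, -0.41)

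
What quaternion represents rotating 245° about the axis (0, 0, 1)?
-0.5373 + 0.8434k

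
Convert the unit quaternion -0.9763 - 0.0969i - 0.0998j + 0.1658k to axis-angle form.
axis = (-0.4477, -0.4611, 0.7661), θ = 335°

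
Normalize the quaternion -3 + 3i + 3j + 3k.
-0.5 + 0.5i + 0.5j + 0.5k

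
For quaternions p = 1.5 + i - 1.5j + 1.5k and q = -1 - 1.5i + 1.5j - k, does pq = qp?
No: pq = 3.75 - 4i + 2.5j - 3.75k ≠ 3.75 - 2.5i + 5j - 2.25k = qp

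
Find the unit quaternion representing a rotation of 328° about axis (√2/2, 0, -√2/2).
-0.9613 + 0.1949i - 0.1949k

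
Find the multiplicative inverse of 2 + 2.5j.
0.1951 - 0.2439j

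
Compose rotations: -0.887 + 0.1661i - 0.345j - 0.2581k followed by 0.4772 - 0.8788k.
-0.6501 - 0.2239i - 0.3106j + 0.6563k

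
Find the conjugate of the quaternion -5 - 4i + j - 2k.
-5 + 4i - j + 2k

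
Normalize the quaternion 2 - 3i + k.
0.5345 - 0.8018i + 0.2673k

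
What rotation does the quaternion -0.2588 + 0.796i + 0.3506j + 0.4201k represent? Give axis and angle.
axis = (0.8241, 0.363, 0.4349), θ = 7π/6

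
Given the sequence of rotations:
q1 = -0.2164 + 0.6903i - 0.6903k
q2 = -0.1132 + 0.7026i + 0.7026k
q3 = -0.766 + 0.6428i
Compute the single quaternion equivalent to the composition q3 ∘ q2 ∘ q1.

q2 · q1 = 0.0245 - 0.2302i + 0.97j - 0.0739k
q3 · q2 · q1 = 0.1292 + 0.1921i - 0.6955j + 0.6801k
0.1292 + 0.1921i - 0.6955j + 0.6801k


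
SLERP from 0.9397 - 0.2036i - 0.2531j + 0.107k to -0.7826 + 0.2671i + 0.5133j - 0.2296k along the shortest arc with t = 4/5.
0.8217 - 0.2566i - 0.465j + 0.2067k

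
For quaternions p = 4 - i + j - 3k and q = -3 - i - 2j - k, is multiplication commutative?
No: pq = -14 - 8i - 9j + 8k ≠ -14 + 6i - 13j + 2k = qp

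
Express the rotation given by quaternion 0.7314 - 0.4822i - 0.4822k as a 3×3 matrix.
[[0.535, 0.7054, 0.465], [-0.7054, 0.0699, 0.7054], [0.465, -0.7054, 0.535]]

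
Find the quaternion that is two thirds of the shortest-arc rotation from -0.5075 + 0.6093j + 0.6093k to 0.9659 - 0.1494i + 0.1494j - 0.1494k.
-0.9199 + 0.1112i + 0.1304j + 0.3527k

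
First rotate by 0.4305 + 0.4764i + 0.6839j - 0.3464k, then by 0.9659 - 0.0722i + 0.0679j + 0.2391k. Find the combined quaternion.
0.4866 + 0.242i + 0.7787j - 0.3134k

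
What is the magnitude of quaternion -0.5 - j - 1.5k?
1.871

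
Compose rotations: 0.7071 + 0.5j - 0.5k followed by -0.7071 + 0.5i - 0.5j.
-0.25 + 0.6036i - 0.4571j + 0.6036k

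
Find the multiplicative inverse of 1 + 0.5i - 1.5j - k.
0.2222 - 0.1111i + 0.3333j + 0.2222k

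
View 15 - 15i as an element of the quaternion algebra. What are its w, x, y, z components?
15 - 15i + 0j + 0k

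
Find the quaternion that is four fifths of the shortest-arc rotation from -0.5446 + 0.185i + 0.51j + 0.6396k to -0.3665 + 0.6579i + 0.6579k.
-0.4221 + 0.5846i + 0.1114j + 0.6839k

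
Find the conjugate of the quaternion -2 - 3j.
-2 + 3j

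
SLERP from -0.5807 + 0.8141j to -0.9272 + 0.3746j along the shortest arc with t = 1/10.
-0.6259 + 0.7799j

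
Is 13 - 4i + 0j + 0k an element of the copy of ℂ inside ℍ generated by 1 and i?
Yes. The quaternion 13 - 4i has j- and k-coefficients y = z = 0, so it lies in the complex subalgebra spanned by 1 and i.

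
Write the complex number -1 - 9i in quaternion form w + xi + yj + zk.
-1 - 9i + 0j + 0k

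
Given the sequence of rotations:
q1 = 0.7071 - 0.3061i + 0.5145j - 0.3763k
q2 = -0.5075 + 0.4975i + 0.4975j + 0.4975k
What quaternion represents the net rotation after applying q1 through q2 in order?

q2 · q1 = -0.2753 + 0.064i + 0.1256j + 0.951k
-0.2753 + 0.064i + 0.1256j + 0.951k


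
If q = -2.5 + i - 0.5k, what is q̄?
-2.5 - i + 0.5k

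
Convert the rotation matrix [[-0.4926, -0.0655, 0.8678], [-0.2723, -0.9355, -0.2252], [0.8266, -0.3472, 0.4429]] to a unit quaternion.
-0.061 + 0.5i - 0.1689j + 0.8472k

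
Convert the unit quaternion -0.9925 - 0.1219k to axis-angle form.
axis = (0, 0, -1), θ = 346°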